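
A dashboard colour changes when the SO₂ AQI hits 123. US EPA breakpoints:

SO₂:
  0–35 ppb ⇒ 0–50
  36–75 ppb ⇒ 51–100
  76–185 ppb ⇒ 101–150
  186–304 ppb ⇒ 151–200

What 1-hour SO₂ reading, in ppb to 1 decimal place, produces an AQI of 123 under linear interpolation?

AQI 123 lies in the 101–150 band, which corresponds to 76–185 ppb.
C = 76 + (123−101)×(185−76)/(150−101) = 76 + 22×109/49 ≈ 124.939 ppb → 124.9 ppb to 1 dp.

124.9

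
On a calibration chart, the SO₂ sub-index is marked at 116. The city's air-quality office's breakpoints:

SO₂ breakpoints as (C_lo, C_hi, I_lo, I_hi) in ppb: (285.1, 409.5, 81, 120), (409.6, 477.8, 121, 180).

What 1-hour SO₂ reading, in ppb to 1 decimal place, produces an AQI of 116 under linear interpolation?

AQI 116 lies in the 81–120 band, which corresponds to 285.1–409.5 ppb.
C = 285.1 + (116−81)×(409.5−285.1)/(120−81) = 285.1 + 35×124.4/39 ≈ 396.741 ppb → 396.7 ppb to 1 dp.

396.7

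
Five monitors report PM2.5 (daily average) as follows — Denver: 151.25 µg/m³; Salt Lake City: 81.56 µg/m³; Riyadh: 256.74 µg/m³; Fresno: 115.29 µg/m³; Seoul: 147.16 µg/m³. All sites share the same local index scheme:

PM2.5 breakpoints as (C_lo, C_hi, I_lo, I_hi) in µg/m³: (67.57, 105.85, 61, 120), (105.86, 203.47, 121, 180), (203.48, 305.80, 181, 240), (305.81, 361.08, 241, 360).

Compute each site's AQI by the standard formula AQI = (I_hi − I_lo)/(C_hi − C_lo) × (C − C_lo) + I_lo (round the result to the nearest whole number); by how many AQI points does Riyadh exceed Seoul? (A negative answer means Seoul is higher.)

Denver: 151.25 lies in 105.86–203.47, so I_lo=121, I_hi=180, C_lo=105.86, C_hi=203.47.
(180−121)/(203.47−105.86) × (151.25−105.86) + 121 = 59/97.61 × 45.39 + 121 ≈ 148.44 → 148.
Salt Lake City 81.56: bracket 67.57–105.85 → index 61–120; slope 59/38.28, offset 13.99.
AQI = 61 + 59/38.28·13.99 ≈ 82.56 ⇒ 83.
Riyadh 256.74: bracket 203.48–305.80 → index 181–240; slope 59/102.32, offset 53.26.
AQI = 181 + 59/102.32·53.26 ≈ 211.71 ⇒ 212.
Fresno: 115.29 lies in 105.86–203.47, so I_lo=121, I_hi=180, C_lo=105.86, C_hi=203.47.
(180−121)/(203.47−105.86) × (115.29−105.86) + 121 = 59/97.61 × 9.43 + 121 ≈ 126.70 → 127.
Seoul: 147.16 lies in 105.86–203.47, so I_lo=121, I_hi=180, C_lo=105.86, C_hi=203.47.
(180−121)/(203.47−105.86) × (147.16−105.86) + 121 = 59/97.61 × 41.30 + 121 ≈ 145.96 → 146.
AQIs: Denver=148, Salt Lake City=83, Riyadh=212, Fresno=127, Seoul=146. Riyadh (212) − Seoul (146) = 66.

66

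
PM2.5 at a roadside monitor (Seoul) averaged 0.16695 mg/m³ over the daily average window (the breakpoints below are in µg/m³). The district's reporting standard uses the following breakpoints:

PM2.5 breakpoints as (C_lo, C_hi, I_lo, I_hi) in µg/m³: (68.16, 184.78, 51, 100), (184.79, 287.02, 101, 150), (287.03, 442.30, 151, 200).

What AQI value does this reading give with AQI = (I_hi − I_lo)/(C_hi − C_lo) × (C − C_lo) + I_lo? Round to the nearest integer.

Convert: 0.16695 mg/m³ = 166.95 µg/m³.
PM2.5: 166.95 ∈ [68.16, 184.78] ↔ index [51, 100].
51 + (166.95−68.16)·(100−51)/(184.78−68.16) = 51 + 98.79·49/116.62 ≈ 92.51, so AQI = 93.
AQI 93 falls in the Moderate category.

93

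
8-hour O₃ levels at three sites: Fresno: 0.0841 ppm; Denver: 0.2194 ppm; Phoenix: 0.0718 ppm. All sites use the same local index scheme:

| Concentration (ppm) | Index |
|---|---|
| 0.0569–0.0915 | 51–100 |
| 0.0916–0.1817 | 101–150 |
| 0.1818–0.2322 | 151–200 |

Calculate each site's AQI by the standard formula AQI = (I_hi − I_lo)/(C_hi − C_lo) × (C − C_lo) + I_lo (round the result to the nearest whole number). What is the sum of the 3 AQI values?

350

Fresno: row 0.0569–0.0915 (AQI 51–100). (100−51)·(0.0841−0.0569)/(0.0915−0.0569) + 51 = 49·0.0272/0.0346 + 51 ≈ 89.52 → 90.
Denver: row 0.1818–0.2322 (AQI 151–200). (200−151)·(0.2194−0.1818)/(0.2322−0.1818) + 151 = 49·0.0376/0.0504 + 151 ≈ 187.56 → 188.
Phoenix: 0.0718 ∈ [0.0569, 0.0915] ↔ index [51, 100].
51 + (0.0718−0.0569)·(100−51)/(0.0915−0.0569) = 51 + 0.0149·49/0.0346 ≈ 72.10, so AQI = 72.
AQIs: Fresno=90, Denver=188, Phoenix=72. Sum = 90 + 188 + 72 = 350.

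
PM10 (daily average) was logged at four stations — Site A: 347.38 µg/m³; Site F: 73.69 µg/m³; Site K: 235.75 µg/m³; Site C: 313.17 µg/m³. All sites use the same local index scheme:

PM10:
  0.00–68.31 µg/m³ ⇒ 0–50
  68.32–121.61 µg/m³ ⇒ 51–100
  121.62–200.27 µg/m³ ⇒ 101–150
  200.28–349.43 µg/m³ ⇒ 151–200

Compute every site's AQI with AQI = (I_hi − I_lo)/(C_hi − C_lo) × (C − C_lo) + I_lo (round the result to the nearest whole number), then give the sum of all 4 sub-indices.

Site A 347.38: bracket 200.28–349.43 → index 151–200; slope 49/149.15, offset 147.10.
AQI = 151 + 49/149.15·147.10 ≈ 199.33 ⇒ 199.
Site F 73.69: bracket 68.32–121.61 → index 51–100; slope 49/53.29, offset 5.37.
AQI = 51 + 49/53.29·5.37 ≈ 55.94 ⇒ 56.
Site K: 235.75 lies in 200.28–349.43, so I_lo=151, I_hi=200, C_lo=200.28, C_hi=349.43.
(200−151)/(349.43−200.28) × (235.75−200.28) + 151 = 49/149.15 × 35.47 + 151 ≈ 162.65 → 163.
Site C: 313.17 ∈ [200.28, 349.43] ↔ index [151, 200].
151 + (313.17−200.28)·(200−151)/(349.43−200.28) = 151 + 112.89·49/149.15 ≈ 188.09, so AQI = 188.
AQIs: Site A=199, Site F=56, Site K=163, Site C=188. Sum = 199 + 56 + 163 + 188 = 606.

606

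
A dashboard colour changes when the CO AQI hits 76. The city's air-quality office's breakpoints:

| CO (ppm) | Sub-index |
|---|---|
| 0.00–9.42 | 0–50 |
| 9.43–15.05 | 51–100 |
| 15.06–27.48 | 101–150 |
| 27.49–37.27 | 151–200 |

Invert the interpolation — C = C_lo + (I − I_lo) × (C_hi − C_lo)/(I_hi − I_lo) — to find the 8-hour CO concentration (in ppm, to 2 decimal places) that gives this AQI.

12.30

AQI 76 lies in the 51–100 band, which corresponds to 9.43–15.05 ppm.
C = 9.43 + (76−51)×(15.05−9.43)/(100−51) = 9.43 + 25×5.62/49 ≈ 12.2973 ppm → 12.30 ppm to 2 dp.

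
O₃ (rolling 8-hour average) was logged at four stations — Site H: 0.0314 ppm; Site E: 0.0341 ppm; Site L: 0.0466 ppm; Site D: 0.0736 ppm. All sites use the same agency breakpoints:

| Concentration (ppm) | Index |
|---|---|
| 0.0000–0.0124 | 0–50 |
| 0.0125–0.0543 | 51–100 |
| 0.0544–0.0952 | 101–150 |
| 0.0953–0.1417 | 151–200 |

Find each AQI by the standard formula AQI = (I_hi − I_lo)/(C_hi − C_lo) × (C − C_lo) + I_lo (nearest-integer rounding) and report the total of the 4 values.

Site H 0.0314: bracket 0.0125–0.0543 → index 51–100; slope 49/0.0418, offset 0.0189.
AQI = 51 + 49/0.0418·0.0189 ≈ 73.16 ⇒ 73.
Site E: row 0.0125–0.0543 (AQI 51–100). (100−51)·(0.0341−0.0125)/(0.0543−0.0125) + 51 = 49·0.0216/0.0418 + 51 ≈ 76.32 → 76.
Site L: row 0.0125–0.0543 (AQI 51–100). (100−51)·(0.0466−0.0125)/(0.0543−0.0125) + 51 = 49·0.0341/0.0418 + 51 ≈ 90.97 → 91.
Site D: 0.0736 ∈ [0.0544, 0.0952] ↔ index [101, 150].
101 + (0.0736−0.0544)·(150−101)/(0.0952−0.0544) = 101 + 0.0192·49/0.0408 ≈ 124.06, so AQI = 124.
AQIs: Site H=73, Site E=76, Site L=91, Site D=124. Sum = 73 + 76 + 91 + 124 = 364.

364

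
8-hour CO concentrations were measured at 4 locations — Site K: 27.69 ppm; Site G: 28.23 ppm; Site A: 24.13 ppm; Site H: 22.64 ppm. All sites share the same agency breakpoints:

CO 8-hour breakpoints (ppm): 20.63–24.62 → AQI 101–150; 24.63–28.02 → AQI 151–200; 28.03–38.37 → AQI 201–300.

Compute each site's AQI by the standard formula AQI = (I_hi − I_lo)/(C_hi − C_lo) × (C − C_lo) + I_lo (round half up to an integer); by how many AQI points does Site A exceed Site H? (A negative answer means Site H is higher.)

Site K 27.69: bracket 24.63–28.02 → index 151–200; slope 49/3.39, offset 3.06.
AQI = 151 + 49/3.39·3.06 ≈ 195.23 ⇒ 195.
Site G: 28.23 lies in 28.03–38.37, so I_lo=201, I_hi=300, C_lo=28.03, C_hi=38.37.
(300−201)/(38.37−28.03) × (28.23−28.03) + 201 = 99/10.34 × 0.20 + 201 ≈ 202.91 → 203.
Site A: row 20.63–24.62 (AQI 101–150). (150−101)·(24.13−20.63)/(24.62−20.63) + 101 = 49·3.50/3.99 + 101 ≈ 143.98 → 144.
Site H: row 20.63–24.62 (AQI 101–150). (150−101)·(22.64−20.63)/(24.62−20.63) + 101 = 49·2.01/3.99 + 101 ≈ 125.68 → 126.
AQIs: Site K=195, Site G=203, Site A=144, Site H=126. Site A (144) − Site H (126) = 18.

18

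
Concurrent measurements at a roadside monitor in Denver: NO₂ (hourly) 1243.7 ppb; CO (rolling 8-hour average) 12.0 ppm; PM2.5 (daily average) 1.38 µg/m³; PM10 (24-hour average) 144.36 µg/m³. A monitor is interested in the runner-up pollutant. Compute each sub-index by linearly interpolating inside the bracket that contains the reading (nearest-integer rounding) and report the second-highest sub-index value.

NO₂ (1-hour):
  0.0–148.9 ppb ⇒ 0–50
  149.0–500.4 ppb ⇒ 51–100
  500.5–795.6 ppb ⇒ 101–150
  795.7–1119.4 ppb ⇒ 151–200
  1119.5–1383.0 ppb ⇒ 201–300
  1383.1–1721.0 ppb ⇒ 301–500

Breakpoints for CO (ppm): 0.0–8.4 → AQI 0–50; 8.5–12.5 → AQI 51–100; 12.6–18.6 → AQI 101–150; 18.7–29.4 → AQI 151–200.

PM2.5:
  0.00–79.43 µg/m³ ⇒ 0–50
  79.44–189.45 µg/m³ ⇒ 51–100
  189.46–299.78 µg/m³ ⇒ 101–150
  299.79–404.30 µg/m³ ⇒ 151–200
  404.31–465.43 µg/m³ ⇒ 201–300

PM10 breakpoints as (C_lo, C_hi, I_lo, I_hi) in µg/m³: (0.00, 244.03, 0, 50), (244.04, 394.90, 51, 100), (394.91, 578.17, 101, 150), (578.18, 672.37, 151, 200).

94

NO₂: 1243.7 ∈ [1119.5, 1383.0] ↔ index [201, 300].
201 + (1243.7−1119.5)·(300−201)/(1383.0−1119.5) = 201 + 124.2·99/263.5 ≈ 247.66, so AQI = 248.
CO: 12.0 ∈ [8.5, 12.5] ↔ index [51, 100].
51 + (12.0−8.5)·(100−51)/(12.5−8.5) = 51 + 3.5·49/4.0 ≈ 93.88, so AQI = 94.
PM2.5 1.38: bracket 0.00–79.43 → index 0–50; slope 50/79.43, offset 1.38.
AQI = 0 + 50/79.43·1.38 ≈ 0.87 ⇒ 1.
PM10: 144.36 lies in 0.00–244.03, so I_lo=0, I_hi=50, C_lo=0.00, C_hi=244.03.
(50−0)/(244.03−0.00) × (144.36−0.00) + 0 = 50/244.03 × 144.36 + 0 ≈ 29.58 → 30.
Sub-indices: NO₂→248, CO→94, PM2.5→1, PM10→30. Ranked high→low: 248, 94, 30, 1. Second-highest sub-index = 94.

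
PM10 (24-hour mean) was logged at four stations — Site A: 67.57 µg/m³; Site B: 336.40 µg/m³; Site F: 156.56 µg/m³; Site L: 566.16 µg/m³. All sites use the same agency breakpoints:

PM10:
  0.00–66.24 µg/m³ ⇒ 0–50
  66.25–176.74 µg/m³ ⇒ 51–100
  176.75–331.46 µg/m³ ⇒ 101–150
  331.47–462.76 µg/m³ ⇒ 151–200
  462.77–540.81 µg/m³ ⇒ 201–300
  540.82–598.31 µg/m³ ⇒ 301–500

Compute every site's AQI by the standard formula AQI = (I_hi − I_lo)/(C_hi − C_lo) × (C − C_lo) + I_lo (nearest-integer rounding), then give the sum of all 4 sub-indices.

Site A: 67.57 ∈ [66.25, 176.74] ↔ index [51, 100].
51 + (67.57−66.25)·(100−51)/(176.74−66.25) = 51 + 1.32·49/110.49 ≈ 51.59, so AQI = 52.
Site B: 336.40 lies in 331.47–462.76, so I_lo=151, I_hi=200, C_lo=331.47, C_hi=462.76.
(200−151)/(462.76−331.47) × (336.40−331.47) + 151 = 49/131.29 × 4.93 + 151 ≈ 152.84 → 153.
Site F: 156.56 lies in 66.25–176.74, so I_lo=51, I_hi=100, C_lo=66.25, C_hi=176.74.
(100−51)/(176.74−66.25) × (156.56−66.25) + 51 = 49/110.49 × 90.31 + 51 ≈ 91.05 → 91.
Site L: 566.16 lies in 540.82–598.31, so I_lo=301, I_hi=500, C_lo=540.82, C_hi=598.31.
(500−301)/(598.31−540.82) × (566.16−540.82) + 301 = 199/57.49 × 25.34 + 301 ≈ 388.71 → 389.
AQIs: Site A=52, Site B=153, Site F=91, Site L=389. Sum = 52 + 153 + 91 + 389 = 685.

685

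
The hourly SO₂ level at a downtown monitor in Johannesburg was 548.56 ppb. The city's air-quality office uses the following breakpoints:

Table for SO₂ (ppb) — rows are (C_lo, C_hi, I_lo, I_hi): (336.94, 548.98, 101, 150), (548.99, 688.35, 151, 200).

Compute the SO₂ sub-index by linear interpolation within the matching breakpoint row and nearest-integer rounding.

150

SO₂ 548.56: bracket 336.94–548.98 → index 101–150; slope 49/212.04, offset 211.62.
AQI = 101 + 49/212.04·211.62 ≈ 149.90 ⇒ 150.
AQI 150 falls in the Unhealthy for Sensitive Groups category.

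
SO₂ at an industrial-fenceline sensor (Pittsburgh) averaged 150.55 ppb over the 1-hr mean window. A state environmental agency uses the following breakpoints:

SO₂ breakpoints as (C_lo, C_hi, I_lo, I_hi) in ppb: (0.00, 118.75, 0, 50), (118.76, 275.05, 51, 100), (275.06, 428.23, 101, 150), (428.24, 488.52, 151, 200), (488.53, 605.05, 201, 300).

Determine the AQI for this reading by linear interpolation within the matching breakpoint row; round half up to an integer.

SO₂: row 118.76–275.05 (AQI 51–100). (100−51)·(150.55−118.76)/(275.05−118.76) + 51 = 49·31.79/156.29 + 51 ≈ 60.97 → 61.

61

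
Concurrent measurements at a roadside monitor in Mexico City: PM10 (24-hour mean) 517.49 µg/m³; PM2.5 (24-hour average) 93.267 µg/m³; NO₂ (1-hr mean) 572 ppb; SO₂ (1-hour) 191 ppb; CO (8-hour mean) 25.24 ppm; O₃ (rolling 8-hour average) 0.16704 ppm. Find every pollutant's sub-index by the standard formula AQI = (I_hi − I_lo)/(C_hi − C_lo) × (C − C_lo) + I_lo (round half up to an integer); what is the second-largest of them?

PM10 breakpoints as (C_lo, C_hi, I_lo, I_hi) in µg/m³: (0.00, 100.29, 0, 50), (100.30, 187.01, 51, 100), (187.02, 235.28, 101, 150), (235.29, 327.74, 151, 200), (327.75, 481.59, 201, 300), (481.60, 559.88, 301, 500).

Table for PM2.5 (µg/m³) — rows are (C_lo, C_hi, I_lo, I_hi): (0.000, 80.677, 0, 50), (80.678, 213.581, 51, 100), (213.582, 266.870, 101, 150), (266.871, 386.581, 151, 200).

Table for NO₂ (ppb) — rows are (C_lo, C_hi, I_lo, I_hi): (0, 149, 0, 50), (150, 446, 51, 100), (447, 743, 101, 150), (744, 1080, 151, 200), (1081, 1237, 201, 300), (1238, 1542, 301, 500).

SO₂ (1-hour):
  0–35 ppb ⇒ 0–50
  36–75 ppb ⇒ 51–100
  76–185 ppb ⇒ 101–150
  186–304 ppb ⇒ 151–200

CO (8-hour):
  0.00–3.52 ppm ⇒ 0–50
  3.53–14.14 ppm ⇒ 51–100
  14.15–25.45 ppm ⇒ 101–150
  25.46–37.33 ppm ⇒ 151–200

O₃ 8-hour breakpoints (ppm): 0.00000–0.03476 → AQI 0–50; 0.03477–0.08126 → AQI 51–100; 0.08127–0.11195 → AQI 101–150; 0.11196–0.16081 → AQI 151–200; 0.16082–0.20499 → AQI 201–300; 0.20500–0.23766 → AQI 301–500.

215

PM10 517.49: bracket 481.60–559.88 → index 301–500; slope 199/78.28, offset 35.89.
AQI = 301 + 199/78.28·35.89 ≈ 392.24 ⇒ 392.
PM2.5: row 80.678–213.581 (AQI 51–100). (100−51)·(93.267−80.678)/(213.581−80.678) + 51 = 49·12.589/132.903 + 51 ≈ 55.64 → 56.
NO₂: 572 lies in 447–743, so I_lo=101, I_hi=150, C_lo=447, C_hi=743.
(150−101)/(743−447) × (572−447) + 101 = 49/296 × 125 + 101 ≈ 121.69 → 122.
SO₂ 191: bracket 186–304 → index 151–200; slope 49/118, offset 5.
AQI = 151 + 49/118·5 ≈ 153.08 ⇒ 153.
CO: row 14.15–25.45 (AQI 101–150). (150−101)·(25.24−14.15)/(25.45−14.15) + 101 = 49·11.09/11.30 + 101 ≈ 149.09 → 149.
O₃: 0.16704 lies in 0.16082–0.20499, so I_lo=201, I_hi=300, C_lo=0.16082, C_hi=0.20499.
(300−201)/(0.20499−0.16082) × (0.16704−0.16082) + 201 = 99/0.04417 × 0.00622 + 201 ≈ 214.94 → 215.
Sub-indices: PM10→392, PM2.5→56, NO₂→122, SO₂→153, CO→149, O₃→215. Ranked high→low: 392, 215, 153, 149, 122, 56. Second-highest sub-index = 215.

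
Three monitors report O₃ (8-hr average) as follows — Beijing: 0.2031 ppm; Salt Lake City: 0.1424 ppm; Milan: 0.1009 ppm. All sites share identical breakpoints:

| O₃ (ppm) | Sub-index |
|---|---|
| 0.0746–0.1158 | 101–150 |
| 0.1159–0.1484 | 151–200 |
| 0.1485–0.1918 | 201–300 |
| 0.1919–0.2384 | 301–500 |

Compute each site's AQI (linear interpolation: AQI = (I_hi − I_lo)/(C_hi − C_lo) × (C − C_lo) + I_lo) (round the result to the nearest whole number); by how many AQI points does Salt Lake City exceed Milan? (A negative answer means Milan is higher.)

59

Beijing: 0.2031 lies in 0.1919–0.2384, so I_lo=301, I_hi=500, C_lo=0.1919, C_hi=0.2384.
(500−301)/(0.2384−0.1919) × (0.2031−0.1919) + 301 = 199/0.0465 × 0.0112 + 301 ≈ 348.93 → 349.
Salt Lake City: row 0.1159–0.1484 (AQI 151–200). (200−151)·(0.1424−0.1159)/(0.1484−0.1159) + 151 = 49·0.0265/0.0325 + 151 ≈ 190.95 → 191.
Milan: 0.1009 lies in 0.0746–0.1158, so I_lo=101, I_hi=150, C_lo=0.0746, C_hi=0.1158.
(150−101)/(0.1158−0.0746) × (0.1009−0.0746) + 101 = 49/0.0412 × 0.0263 + 101 ≈ 132.28 → 132.
AQIs: Beijing=349, Salt Lake City=191, Milan=132. Salt Lake City (191) − Milan (132) = 59.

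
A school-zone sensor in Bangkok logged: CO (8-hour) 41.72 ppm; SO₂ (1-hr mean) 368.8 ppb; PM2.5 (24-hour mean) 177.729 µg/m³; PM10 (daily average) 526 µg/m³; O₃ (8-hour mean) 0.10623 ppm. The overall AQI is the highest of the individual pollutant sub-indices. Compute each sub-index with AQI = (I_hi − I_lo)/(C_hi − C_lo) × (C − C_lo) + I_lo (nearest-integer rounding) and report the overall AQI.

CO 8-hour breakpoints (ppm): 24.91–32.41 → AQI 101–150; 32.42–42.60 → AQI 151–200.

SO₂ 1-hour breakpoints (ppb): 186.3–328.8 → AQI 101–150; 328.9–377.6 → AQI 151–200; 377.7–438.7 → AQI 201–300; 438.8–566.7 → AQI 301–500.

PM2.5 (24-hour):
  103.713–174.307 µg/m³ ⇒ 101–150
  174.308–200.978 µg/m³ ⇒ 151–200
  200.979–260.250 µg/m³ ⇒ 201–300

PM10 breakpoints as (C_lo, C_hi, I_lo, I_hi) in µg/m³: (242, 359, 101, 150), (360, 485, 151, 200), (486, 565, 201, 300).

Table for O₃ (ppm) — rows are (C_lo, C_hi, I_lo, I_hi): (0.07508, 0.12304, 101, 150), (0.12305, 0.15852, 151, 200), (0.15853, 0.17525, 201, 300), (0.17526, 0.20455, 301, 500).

CO 41.72: bracket 32.42–42.60 → index 151–200; slope 49/10.18, offset 9.30.
AQI = 151 + 49/10.18·9.30 ≈ 195.76 ⇒ 196.
SO₂: 368.8 lies in 328.9–377.6, so I_lo=151, I_hi=200, C_lo=328.9, C_hi=377.6.
(200−151)/(377.6−328.9) × (368.8−328.9) + 151 = 49/48.7 × 39.9 + 151 ≈ 191.15 → 191.
PM2.5: 177.729 ∈ [174.308, 200.978] ↔ index [151, 200].
151 + (177.729−174.308)·(200−151)/(200.978−174.308) = 151 + 3.421·49/26.670 ≈ 157.29, so AQI = 157.
PM10 526: bracket 486–565 → index 201–300; slope 99/79, offset 40.
AQI = 201 + 99/79·40 ≈ 251.13 ⇒ 251.
O₃: 0.10623 ∈ [0.07508, 0.12304] ↔ index [101, 150].
101 + (0.10623−0.07508)·(150−101)/(0.12304−0.07508) = 101 + 0.03115·49/0.04796 ≈ 132.83, so AQI = 133.
Sub-indices: CO→196, SO₂→191, PM2.5→157, PM10→251, O₃→133. Overall AQI = max = 251; dominant pollutant is PM10.
AQI 251: Very Unhealthy.

251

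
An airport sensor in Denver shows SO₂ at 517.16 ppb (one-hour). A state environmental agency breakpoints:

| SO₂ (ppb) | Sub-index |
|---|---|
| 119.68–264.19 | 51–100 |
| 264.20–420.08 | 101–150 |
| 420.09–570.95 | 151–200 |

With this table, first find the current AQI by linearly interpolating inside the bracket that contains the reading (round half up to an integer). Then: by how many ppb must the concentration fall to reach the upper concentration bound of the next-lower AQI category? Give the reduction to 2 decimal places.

SO₂: 517.16 lies in 420.09–570.95, so I_lo=151, I_hi=200, C_lo=420.09, C_hi=570.95.
(200−151)/(570.95−420.09) × (517.16−420.09) + 151 = 49/150.86 × 97.07 + 151 ≈ 182.53 → 183.
Current AQI 183 is in the Unhealthy range (151–200). The next-lower category tops out at AQI 150, whose upper concentration bound is 420.08 ppb.
Reduction needed = 517.16 − 420.08 = 97.08 ppb.

97.08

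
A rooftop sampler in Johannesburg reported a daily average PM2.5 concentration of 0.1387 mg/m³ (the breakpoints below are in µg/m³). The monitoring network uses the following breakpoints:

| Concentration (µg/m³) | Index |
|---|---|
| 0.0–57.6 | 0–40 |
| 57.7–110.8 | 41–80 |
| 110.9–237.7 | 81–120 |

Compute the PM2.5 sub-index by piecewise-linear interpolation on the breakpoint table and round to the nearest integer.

Convert: 0.1387 mg/m³ = 138.7 µg/m³.
PM2.5: 138.7 lies in 110.9–237.7, so I_lo=81, I_hi=120, C_lo=110.9, C_hi=237.7.
(120−81)/(237.7−110.9) × (138.7−110.9) + 81 = 39/126.8 × 27.8 + 81 ≈ 89.55 → 90.

90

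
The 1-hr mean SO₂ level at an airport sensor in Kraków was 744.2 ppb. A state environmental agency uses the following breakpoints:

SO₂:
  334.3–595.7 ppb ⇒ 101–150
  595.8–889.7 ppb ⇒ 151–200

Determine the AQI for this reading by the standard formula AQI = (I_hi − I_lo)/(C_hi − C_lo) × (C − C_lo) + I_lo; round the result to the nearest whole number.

176

SO₂: row 595.8–889.7 (AQI 151–200). (200−151)·(744.2−595.8)/(889.7−595.8) + 151 = 49·148.4/293.9 + 151 ≈ 175.74 → 176.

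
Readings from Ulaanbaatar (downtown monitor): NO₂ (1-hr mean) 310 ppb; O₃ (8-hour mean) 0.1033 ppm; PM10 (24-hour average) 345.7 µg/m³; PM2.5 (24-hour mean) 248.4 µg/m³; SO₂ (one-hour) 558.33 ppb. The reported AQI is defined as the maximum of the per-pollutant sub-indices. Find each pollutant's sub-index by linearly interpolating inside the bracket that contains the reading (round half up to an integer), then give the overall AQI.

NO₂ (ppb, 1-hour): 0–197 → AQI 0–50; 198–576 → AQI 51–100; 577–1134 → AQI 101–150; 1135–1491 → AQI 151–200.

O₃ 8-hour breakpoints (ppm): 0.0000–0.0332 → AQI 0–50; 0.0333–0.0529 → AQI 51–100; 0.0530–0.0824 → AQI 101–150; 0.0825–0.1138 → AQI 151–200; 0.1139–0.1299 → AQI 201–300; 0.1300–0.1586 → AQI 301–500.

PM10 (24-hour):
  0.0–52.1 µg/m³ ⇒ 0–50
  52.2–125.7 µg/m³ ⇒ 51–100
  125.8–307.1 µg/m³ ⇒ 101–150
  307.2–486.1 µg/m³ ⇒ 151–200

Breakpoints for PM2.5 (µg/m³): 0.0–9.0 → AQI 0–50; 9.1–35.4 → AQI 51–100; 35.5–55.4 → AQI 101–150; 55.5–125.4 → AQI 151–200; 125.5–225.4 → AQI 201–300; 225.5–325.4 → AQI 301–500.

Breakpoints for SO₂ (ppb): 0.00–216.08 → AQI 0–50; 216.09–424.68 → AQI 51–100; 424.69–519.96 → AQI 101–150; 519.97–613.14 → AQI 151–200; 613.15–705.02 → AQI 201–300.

NO₂ 310: bracket 198–576 → index 51–100; slope 49/378, offset 112.
AQI = 51 + 49/378·112 ≈ 65.52 ⇒ 66.
O₃: 0.1033 lies in 0.0825–0.1138, so I_lo=151, I_hi=200, C_lo=0.0825, C_hi=0.1138.
(200−151)/(0.1138−0.0825) × (0.1033−0.0825) + 151 = 49/0.0313 × 0.0208 + 151 ≈ 183.56 → 184.
PM10: row 307.2–486.1 (AQI 151–200). (200−151)·(345.7−307.2)/(486.1−307.2) + 151 = 49·38.5/178.9 + 151 ≈ 161.54 → 162.
PM2.5: 248.4 lies in 225.5–325.4, so I_lo=301, I_hi=500, C_lo=225.5, C_hi=325.4.
(500−301)/(325.4−225.5) × (248.4−225.5) + 301 = 199/99.9 × 22.9 + 301 ≈ 346.62 → 347.
SO₂ 558.33: bracket 519.97–613.14 → index 151–200; slope 49/93.17, offset 38.36.
AQI = 151 + 49/93.17·38.36 ≈ 171.17 ⇒ 171.
Sub-indices: NO₂→66, O₃→184, PM10→162, PM2.5→347, SO₂→171. Overall AQI = max = 347; dominant pollutant is PM2.5.

347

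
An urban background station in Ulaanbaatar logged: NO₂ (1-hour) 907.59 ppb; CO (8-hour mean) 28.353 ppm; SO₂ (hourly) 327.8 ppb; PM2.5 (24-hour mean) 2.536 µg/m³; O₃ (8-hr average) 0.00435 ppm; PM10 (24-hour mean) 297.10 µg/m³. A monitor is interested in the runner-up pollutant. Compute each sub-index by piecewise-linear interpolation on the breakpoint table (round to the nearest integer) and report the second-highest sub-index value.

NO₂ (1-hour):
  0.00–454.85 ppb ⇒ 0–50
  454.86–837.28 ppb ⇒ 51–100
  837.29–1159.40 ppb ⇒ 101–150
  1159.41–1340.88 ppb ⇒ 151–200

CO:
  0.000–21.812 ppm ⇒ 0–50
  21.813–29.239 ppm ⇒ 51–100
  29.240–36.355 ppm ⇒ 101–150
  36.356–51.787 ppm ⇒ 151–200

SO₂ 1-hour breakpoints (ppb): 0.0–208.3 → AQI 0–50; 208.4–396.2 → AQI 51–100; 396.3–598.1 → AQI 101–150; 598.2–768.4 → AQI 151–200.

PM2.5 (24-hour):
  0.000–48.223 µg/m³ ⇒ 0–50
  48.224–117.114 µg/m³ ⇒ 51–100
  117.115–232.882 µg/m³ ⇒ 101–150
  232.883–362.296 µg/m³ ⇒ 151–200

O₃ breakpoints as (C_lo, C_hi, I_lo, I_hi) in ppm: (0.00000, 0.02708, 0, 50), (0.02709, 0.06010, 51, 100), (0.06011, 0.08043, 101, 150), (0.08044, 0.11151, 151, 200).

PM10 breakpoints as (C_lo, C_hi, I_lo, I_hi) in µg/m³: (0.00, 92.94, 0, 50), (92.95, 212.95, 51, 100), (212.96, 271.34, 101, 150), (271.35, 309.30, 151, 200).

NO₂ 907.59: bracket 837.29–1159.40 → index 101–150; slope 49/322.11, offset 70.30.
AQI = 101 + 49/322.11·70.30 ≈ 111.69 ⇒ 112.
CO: 28.353 lies in 21.813–29.239, so I_lo=51, I_hi=100, C_lo=21.813, C_hi=29.239.
(100−51)/(29.239−21.813) × (28.353−21.813) + 51 = 49/7.426 × 6.540 + 51 ≈ 94.15 → 94.
SO₂: 327.8 ∈ [208.4, 396.2] ↔ index [51, 100].
51 + (327.8−208.4)·(100−51)/(396.2−208.4) = 51 + 119.4·49/187.8 ≈ 82.15, so AQI = 82.
PM2.5: 2.536 lies in 0.000–48.223, so I_lo=0, I_hi=50, C_lo=0.000, C_hi=48.223.
(50−0)/(48.223−0.000) × (2.536−0.000) + 0 = 50/48.223 × 2.536 + 0 ≈ 2.63 → 3.
O₃: 0.00435 ∈ [0.00000, 0.02708] ↔ index [0, 50].
0 + (0.00435−0.00000)·(50−0)/(0.02708−0.00000) = 0 + 0.00435·50/0.02708 ≈ 8.03, so AQI = 8.
PM10: 297.10 ∈ [271.35, 309.30] ↔ index [151, 200].
151 + (297.10−271.35)·(200−151)/(309.30−271.35) = 151 + 25.75·49/37.95 ≈ 184.25, so AQI = 184.
Sub-indices: NO₂→112, CO→94, SO₂→82, PM2.5→3, O₃→8, PM10→184. Ranked high→low: 184, 112, 94, 82, 8, 3. Second-highest sub-index = 112.

112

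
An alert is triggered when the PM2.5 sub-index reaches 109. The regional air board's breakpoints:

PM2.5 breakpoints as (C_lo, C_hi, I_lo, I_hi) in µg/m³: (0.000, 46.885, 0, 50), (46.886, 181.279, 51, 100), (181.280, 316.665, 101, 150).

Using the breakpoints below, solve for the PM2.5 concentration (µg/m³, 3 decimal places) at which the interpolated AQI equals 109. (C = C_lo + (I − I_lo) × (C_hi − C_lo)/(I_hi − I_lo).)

203.384

AQI 109 lies in the 101–150 band, which corresponds to 181.280–316.665 µg/m³.
C = 181.280 + (109−101)×(316.665−181.280)/(150−101) = 181.280 + 8×135.385/49 ≈ 203.38367 µg/m³ → 203.384 µg/m³ to 3 dp.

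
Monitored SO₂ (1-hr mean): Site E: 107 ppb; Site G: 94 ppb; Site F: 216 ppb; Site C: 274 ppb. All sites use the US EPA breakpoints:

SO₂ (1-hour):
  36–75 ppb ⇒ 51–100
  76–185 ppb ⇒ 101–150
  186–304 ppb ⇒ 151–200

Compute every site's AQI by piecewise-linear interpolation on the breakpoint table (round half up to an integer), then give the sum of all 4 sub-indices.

575

Site E: 107 lies in 76–185, so I_lo=101, I_hi=150, C_lo=76, C_hi=185.
(150−101)/(185−76) × (107−76) + 101 = 49/109 × 31 + 101 ≈ 114.94 → 115.
Site G: 94 lies in 76–185, so I_lo=101, I_hi=150, C_lo=76, C_hi=185.
(150−101)/(185−76) × (94−76) + 101 = 49/109 × 18 + 101 ≈ 109.09 → 109.
Site F: row 186–304 (AQI 151–200). (200−151)·(216−186)/(304−186) + 151 = 49·30/118 + 151 ≈ 163.46 → 163.
Site C: 274 ∈ [186, 304] ↔ index [151, 200].
151 + (274−186)·(200−151)/(304−186) = 151 + 88·49/118 ≈ 187.54, so AQI = 188.
AQIs: Site E=115, Site G=109, Site F=163, Site C=188. Sum = 115 + 109 + 163 + 188 = 575.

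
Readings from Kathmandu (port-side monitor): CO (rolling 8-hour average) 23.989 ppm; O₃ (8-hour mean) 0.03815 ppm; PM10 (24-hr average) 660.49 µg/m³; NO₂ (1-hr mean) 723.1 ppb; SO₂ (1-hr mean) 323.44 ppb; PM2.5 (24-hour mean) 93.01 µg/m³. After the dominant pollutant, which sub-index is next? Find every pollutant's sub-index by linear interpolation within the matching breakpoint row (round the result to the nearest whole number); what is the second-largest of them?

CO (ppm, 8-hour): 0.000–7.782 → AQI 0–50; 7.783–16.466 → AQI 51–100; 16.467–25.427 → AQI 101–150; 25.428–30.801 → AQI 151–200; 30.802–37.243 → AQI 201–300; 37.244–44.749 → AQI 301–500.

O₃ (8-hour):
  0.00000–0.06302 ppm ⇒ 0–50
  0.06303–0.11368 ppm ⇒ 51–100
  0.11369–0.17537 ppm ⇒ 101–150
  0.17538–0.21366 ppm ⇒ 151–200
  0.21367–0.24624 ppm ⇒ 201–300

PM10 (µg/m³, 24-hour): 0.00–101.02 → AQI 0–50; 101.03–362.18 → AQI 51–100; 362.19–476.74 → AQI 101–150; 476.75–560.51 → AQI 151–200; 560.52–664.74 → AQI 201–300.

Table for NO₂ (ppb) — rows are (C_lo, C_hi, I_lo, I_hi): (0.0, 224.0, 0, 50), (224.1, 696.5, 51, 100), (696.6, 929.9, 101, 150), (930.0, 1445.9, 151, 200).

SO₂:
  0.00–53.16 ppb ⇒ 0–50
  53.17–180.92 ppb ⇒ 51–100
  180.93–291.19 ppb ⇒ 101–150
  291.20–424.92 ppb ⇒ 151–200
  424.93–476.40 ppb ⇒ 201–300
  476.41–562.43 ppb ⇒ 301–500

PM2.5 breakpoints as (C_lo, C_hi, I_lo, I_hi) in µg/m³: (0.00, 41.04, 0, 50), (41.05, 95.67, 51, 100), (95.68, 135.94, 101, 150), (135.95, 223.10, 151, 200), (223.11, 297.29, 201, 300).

CO 23.989: bracket 16.467–25.427 → index 101–150; slope 49/8.960, offset 7.522.
AQI = 101 + 49/8.960·7.522 ≈ 142.14 ⇒ 142.
O₃: 0.03815 lies in 0.00000–0.06302, so I_lo=0, I_hi=50, C_lo=0.00000, C_hi=0.06302.
(50−0)/(0.06302−0.00000) × (0.03815−0.00000) + 0 = 50/0.06302 × 0.03815 + 0 ≈ 30.27 → 30.
PM10: 660.49 ∈ [560.52, 664.74] ↔ index [201, 300].
201 + (660.49−560.52)·(300−201)/(664.74−560.52) = 201 + 99.97·99/104.22 ≈ 295.96, so AQI = 296.
NO₂: 723.1 lies in 696.6–929.9, so I_lo=101, I_hi=150, C_lo=696.6, C_hi=929.9.
(150−101)/(929.9−696.6) × (723.1−696.6) + 101 = 49/233.3 × 26.5 + 101 ≈ 106.57 → 107.
SO₂: row 291.20–424.92 (AQI 151–200). (200−151)·(323.44−291.20)/(424.92−291.20) + 151 = 49·32.24/133.72 + 151 ≈ 162.81 → 163.
PM2.5: row 41.05–95.67 (AQI 51–100). (100−51)·(93.01−41.05)/(95.67−41.05) + 51 = 49·51.96/54.62 + 51 ≈ 97.61 → 98.
Sub-indices: CO→142, O₃→30, PM10→296, NO₂→107, SO₂→163, PM2.5→98. Ranked high→low: 296, 163, 142, 107, 98, 30. Second-highest sub-index = 163.

163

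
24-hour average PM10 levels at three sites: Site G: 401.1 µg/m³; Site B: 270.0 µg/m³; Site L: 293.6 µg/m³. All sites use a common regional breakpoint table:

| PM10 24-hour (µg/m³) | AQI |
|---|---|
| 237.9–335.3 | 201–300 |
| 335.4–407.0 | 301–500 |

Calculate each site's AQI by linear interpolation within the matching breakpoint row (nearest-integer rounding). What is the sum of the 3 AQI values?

976

Site G: row 335.4–407.0 (AQI 301–500). (500−301)·(401.1−335.4)/(407.0−335.4) + 301 = 199·65.7/71.6 + 301 ≈ 483.60 → 484.
Site B 270.0: bracket 237.9–335.3 → index 201–300; slope 99/97.4, offset 32.1.
AQI = 201 + 99/97.4·32.1 ≈ 233.63 ⇒ 234.
Site L: 293.6 ∈ [237.9, 335.3] ↔ index [201, 300].
201 + (293.6−237.9)·(300−201)/(335.3−237.9) = 201 + 55.7·99/97.4 ≈ 257.61, so AQI = 258.
AQIs: Site G=484, Site B=234, Site L=258. Sum = 484 + 234 + 258 = 976.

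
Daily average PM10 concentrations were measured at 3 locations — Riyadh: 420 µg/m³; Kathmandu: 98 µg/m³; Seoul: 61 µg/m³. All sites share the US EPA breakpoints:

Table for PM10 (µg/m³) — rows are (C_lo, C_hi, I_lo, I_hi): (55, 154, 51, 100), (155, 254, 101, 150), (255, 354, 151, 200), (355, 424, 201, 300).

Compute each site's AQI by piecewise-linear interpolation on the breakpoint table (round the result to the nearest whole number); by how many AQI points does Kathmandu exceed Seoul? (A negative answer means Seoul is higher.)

18

Riyadh: row 355–424 (AQI 201–300). (300−201)·(420−355)/(424−355) + 201 = 99·65/69 + 201 ≈ 294.26 → 294.
Kathmandu: 98 lies in 55–154, so I_lo=51, I_hi=100, C_lo=55, C_hi=154.
(100−51)/(154−55) × (98−55) + 51 = 49/99 × 43 + 51 ≈ 72.28 → 72.
Seoul 61: bracket 55–154 → index 51–100; slope 49/99, offset 6.
AQI = 51 + 49/99·6 ≈ 53.97 ⇒ 54.
AQIs: Riyadh=294, Kathmandu=72, Seoul=54. Kathmandu (72) − Seoul (54) = 18.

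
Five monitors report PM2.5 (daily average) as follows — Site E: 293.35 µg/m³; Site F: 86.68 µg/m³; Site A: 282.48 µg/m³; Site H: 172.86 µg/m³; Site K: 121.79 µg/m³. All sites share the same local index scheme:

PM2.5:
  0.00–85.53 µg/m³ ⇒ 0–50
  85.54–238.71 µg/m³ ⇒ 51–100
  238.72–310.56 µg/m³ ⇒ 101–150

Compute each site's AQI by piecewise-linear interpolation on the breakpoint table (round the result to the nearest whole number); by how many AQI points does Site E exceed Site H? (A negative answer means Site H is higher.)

59

Site E: 293.35 lies in 238.72–310.56, so I_lo=101, I_hi=150, C_lo=238.72, C_hi=310.56.
(150−101)/(310.56−238.72) × (293.35−238.72) + 101 = 49/71.84 × 54.63 + 101 ≈ 138.26 → 138.
Site F: 86.68 lies in 85.54–238.71, so I_lo=51, I_hi=100, C_lo=85.54, C_hi=238.71.
(100−51)/(238.71−85.54) × (86.68−85.54) + 51 = 49/153.17 × 1.14 + 51 ≈ 51.36 → 51.
Site A 282.48: bracket 238.72–310.56 → index 101–150; slope 49/71.84, offset 43.76.
AQI = 101 + 49/71.84·43.76 ≈ 130.85 ⇒ 131.
Site H: 172.86 ∈ [85.54, 238.71] ↔ index [51, 100].
51 + (172.86−85.54)·(100−51)/(238.71−85.54) = 51 + 87.32·49/153.17 ≈ 78.93, so AQI = 79.
Site K: 121.79 lies in 85.54–238.71, so I_lo=51, I_hi=100, C_lo=85.54, C_hi=238.71.
(100−51)/(238.71−85.54) × (121.79−85.54) + 51 = 49/153.17 × 36.25 + 51 ≈ 62.60 → 63.
AQIs: Site E=138, Site F=51, Site A=131, Site H=79, Site K=63. Site E (138) − Site H (79) = 59.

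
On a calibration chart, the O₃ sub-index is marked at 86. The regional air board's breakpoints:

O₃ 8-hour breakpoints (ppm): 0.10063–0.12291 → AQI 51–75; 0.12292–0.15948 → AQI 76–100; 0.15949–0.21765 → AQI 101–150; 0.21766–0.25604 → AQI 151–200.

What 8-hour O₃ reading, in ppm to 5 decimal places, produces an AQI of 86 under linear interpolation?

0.13815

AQI 86 lies in the 76–100 band, which corresponds to 0.12292–0.15948 ppm.
C = 0.12292 + (86−76)×(0.15948−0.12292)/(100−76) = 0.12292 + 10×0.03656/24 ≈ 0.1381533 ppm → 0.13815 ppm to 5 dp.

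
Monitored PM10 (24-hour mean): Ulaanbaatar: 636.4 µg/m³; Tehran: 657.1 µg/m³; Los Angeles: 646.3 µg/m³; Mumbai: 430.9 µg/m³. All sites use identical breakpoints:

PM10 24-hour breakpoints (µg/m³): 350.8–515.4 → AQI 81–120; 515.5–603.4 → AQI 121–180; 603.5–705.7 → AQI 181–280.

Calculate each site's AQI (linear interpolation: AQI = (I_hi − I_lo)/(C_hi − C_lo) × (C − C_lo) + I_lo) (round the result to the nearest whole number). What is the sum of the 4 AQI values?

768

Ulaanbaatar: row 603.5–705.7 (AQI 181–280). (280−181)·(636.4−603.5)/(705.7−603.5) + 181 = 99·32.9/102.2 + 181 ≈ 212.87 → 213.
Tehran: 657.1 lies in 603.5–705.7, so I_lo=181, I_hi=280, C_lo=603.5, C_hi=705.7.
(280−181)/(705.7−603.5) × (657.1−603.5) + 181 = 99/102.2 × 53.6 + 181 ≈ 232.92 → 233.
Los Angeles: row 603.5–705.7 (AQI 181–280). (280−181)·(646.3−603.5)/(705.7−603.5) + 181 = 99·42.8/102.2 + 181 ≈ 222.46 → 222.
Mumbai: 430.9 lies in 350.8–515.4, so I_lo=81, I_hi=120, C_lo=350.8, C_hi=515.4.
(120−81)/(515.4−350.8) × (430.9−350.8) + 81 = 39/164.6 × 80.1 + 81 ≈ 99.98 → 100.
AQIs: Ulaanbaatar=213, Tehran=233, Los Angeles=222, Mumbai=100. Sum = 213 + 233 + 222 + 100 = 768.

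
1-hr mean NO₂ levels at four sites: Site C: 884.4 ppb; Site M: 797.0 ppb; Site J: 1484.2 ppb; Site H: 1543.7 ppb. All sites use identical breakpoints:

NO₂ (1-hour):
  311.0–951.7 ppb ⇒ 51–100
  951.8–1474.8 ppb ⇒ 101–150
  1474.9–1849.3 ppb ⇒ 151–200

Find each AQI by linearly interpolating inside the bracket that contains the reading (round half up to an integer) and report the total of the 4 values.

Site C: 884.4 lies in 311.0–951.7, so I_lo=51, I_hi=100, C_lo=311.0, C_hi=951.7.
(100−51)/(951.7−311.0) × (884.4−311.0) + 51 = 49/640.7 × 573.4 + 51 ≈ 94.85 → 95.
Site M: 797.0 lies in 311.0–951.7, so I_lo=51, I_hi=100, C_lo=311.0, C_hi=951.7.
(100−51)/(951.7−311.0) × (797.0−311.0) + 51 = 49/640.7 × 486.0 + 51 ≈ 88.17 → 88.
Site J: row 1474.9–1849.3 (AQI 151–200). (200−151)·(1484.2−1474.9)/(1849.3−1474.9) + 151 = 49·9.3/374.4 + 151 ≈ 152.22 → 152.
Site H: 1543.7 lies in 1474.9–1849.3, so I_lo=151, I_hi=200, C_lo=1474.9, C_hi=1849.3.
(200−151)/(1849.3−1474.9) × (1543.7−1474.9) + 151 = 49/374.4 × 68.8 + 151 ≈ 160.00 → 160.
AQIs: Site C=95, Site M=88, Site J=152, Site H=160. Sum = 95 + 88 + 152 + 160 = 495.

495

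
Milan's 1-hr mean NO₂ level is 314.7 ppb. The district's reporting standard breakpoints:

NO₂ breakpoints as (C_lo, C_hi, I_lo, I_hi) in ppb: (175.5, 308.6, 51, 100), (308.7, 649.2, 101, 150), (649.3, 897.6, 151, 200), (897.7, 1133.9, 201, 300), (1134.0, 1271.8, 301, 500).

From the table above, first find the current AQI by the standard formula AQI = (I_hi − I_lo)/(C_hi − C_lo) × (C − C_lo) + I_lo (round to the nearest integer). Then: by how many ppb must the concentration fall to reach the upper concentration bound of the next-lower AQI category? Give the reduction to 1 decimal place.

NO₂: 314.7 lies in 308.7–649.2, so I_lo=101, I_hi=150, C_lo=308.7, C_hi=649.2.
(150−101)/(649.2−308.7) × (314.7−308.7) + 101 = 49/340.5 × 6.0 + 101 ≈ 101.86 → 102.
Current AQI 102 is in the Unhealthy for Sensitive Groups range (101–150). The next-lower category tops out at AQI 100, whose upper concentration bound is 308.6 ppb.
Reduction needed = 314.7 − 308.6 = 6.1 ppb.

6.1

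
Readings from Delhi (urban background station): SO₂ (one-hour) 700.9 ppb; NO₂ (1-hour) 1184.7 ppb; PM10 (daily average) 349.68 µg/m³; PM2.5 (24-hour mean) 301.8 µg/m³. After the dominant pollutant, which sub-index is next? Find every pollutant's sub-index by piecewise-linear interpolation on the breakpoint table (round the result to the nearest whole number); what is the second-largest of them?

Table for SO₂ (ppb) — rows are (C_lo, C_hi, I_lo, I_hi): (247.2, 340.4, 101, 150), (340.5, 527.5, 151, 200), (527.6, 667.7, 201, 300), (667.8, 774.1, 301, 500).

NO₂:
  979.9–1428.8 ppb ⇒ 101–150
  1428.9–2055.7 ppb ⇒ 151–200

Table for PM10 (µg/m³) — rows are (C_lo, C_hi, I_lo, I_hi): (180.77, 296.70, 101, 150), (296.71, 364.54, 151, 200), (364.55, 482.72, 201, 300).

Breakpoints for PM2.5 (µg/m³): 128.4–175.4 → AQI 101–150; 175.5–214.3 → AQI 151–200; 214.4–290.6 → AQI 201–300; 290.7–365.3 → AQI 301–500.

331

SO₂ 700.9: bracket 667.8–774.1 → index 301–500; slope 199/106.3, offset 33.1.
AQI = 301 + 199/106.3·33.1 ≈ 362.97 ⇒ 363.
NO₂ 1184.7: bracket 979.9–1428.8 → index 101–150; slope 49/448.9, offset 204.8.
AQI = 101 + 49/448.9·204.8 ≈ 123.36 ⇒ 123.
PM10: row 296.71–364.54 (AQI 151–200). (200−151)·(349.68−296.71)/(364.54−296.71) + 151 = 49·52.97/67.83 + 151 ≈ 189.27 → 189.
PM2.5: row 290.7–365.3 (AQI 301–500). (500−301)·(301.8−290.7)/(365.3−290.7) + 301 = 199·11.1/74.6 + 301 ≈ 330.61 → 331.
Sub-indices: SO₂→363, NO₂→123, PM10→189, PM2.5→331. Ranked high→low: 363, 331, 189, 123. Second-highest sub-index = 331.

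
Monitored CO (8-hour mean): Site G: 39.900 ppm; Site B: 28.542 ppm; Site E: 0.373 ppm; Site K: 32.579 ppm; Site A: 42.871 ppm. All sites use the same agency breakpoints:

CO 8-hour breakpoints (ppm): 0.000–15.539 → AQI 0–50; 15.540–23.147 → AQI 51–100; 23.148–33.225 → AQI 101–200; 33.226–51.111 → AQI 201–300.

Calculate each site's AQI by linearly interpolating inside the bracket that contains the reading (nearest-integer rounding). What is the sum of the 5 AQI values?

841

Site G: 39.900 lies in 33.226–51.111, so I_lo=201, I_hi=300, C_lo=33.226, C_hi=51.111.
(300−201)/(51.111−33.226) × (39.900−33.226) + 201 = 99/17.885 × 6.674 + 201 ≈ 237.94 → 238.
Site B: 28.542 ∈ [23.148, 33.225] ↔ index [101, 200].
101 + (28.542−23.148)·(200−101)/(33.225−23.148) = 101 + 5.394·99/10.077 ≈ 153.99, so AQI = 154.
Site E 0.373: bracket 0.000–15.539 → index 0–50; slope 50/15.539, offset 0.373.
AQI = 0 + 50/15.539·0.373 ≈ 1.20 ⇒ 1.
Site K 32.579: bracket 23.148–33.225 → index 101–200; slope 99/10.077, offset 9.431.
AQI = 101 + 99/10.077·9.431 ≈ 193.65 ⇒ 194.
Site A 42.871: bracket 33.226–51.111 → index 201–300; slope 99/17.885, offset 9.645.
AQI = 201 + 99/17.885·9.645 ≈ 254.39 ⇒ 254.
AQIs: Site G=238, Site B=154, Site E=1, Site K=194, Site A=254. Sum = 238 + 154 + 1 + 194 + 254 = 841.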